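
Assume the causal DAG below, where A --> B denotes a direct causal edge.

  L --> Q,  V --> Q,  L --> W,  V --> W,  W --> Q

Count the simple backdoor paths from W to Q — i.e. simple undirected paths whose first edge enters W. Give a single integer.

A backdoor path from W to Q is any simple undirected path whose first edge points into W (i.e. leaves W via a parent).
Parents of W: {L, V}.
Enumerating:
  P1: W <- V -> Q
  P2: W <- L -> Q
That exhausts the simple backdoor paths. Count: 2.

2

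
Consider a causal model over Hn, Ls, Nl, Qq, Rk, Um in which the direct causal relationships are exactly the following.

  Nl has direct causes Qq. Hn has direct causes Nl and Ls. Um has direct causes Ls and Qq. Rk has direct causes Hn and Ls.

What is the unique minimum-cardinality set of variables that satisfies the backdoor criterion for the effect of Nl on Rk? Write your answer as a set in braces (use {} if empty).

Variables eligible for adjustment (non-descendants of Nl, excluding Nl and Rk): {Ls, Qq, Um}.
Backdoor paths from Nl to Rk:
  P1: Nl <- Qq -> Um <- Ls -> Hn -> Rk
  P2: Nl <- Qq -> Um <- Ls -> Rk
Each backdoor path contains an unconditioned collider, so every path is already blocked with the empty conditioning set:
  P1: blocked at collider Um (neither it nor any descendant is in the conditioning set).
  P2: blocked at collider Um (neither it nor any descendant is in the conditioning set).
The empty set is therefore the unique smallest valid set.

{}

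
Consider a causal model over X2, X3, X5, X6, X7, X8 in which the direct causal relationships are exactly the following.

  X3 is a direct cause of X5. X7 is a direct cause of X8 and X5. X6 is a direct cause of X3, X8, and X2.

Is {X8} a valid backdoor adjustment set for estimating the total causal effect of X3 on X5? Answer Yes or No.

No

Backdoor paths from X3 to X5 (paths whose first edge points into X3):
  P1: X3 <- X6 -> X8 <- X7 -> X5
Condition 1 (no descendant of X3 in the set): holds — descendants of X3 are {X5}; none are in {X8}.
Condition 2 (every backdoor path blocked by {X8}):
  P1: open — collider(s) X8 are conditioned on (or have a conditioned descendant) and no non-collider on the path is in the set.
{X8} does not satisfy the backdoor criterion.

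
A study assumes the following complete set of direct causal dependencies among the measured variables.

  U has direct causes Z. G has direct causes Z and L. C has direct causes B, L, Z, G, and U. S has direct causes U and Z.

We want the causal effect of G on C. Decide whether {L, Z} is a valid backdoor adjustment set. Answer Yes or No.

Yes

Backdoor paths from G to C (paths whose first edge points into G):
  P1: G <- Z -> U -> C
  P2: G <- Z -> S <- U -> C
  P3: G <- Z -> C
  P4: G <- L -> C
Condition 1 (no descendant of G in the set): holds — descendants of G are {C}; none are in {L, Z}.
Condition 2 (every backdoor path blocked by {L, Z}):
  P1: blocked at fork node Z ∈ conditioning set.
  P2: blocked at fork node Z ∈ conditioning set.
  P3: blocked at fork node Z ∈ conditioning set.
  P4: blocked at fork node L ∈ conditioning set.
{L, Z} satisfies the backdoor criterion.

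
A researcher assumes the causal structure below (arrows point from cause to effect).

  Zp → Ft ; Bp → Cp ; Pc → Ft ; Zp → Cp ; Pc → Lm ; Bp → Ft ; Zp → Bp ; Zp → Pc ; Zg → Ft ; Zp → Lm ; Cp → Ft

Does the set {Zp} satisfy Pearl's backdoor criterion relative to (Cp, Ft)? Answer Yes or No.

No

Backdoor paths from Cp to Ft (paths whose first edge points into Cp):
  P1: Cp <- Zp -> Pc -> Ft
  P2: Cp <- Zp -> Bp -> Ft
  P3: Cp <- Zp -> Lm <- Pc -> Ft
  P4: Cp <- Zp -> Ft
  P5: Cp <- Bp <- Zp -> Pc -> Ft
  P6: Cp <- Bp <- Zp -> Lm <- Pc -> Ft
  P7: Cp <- Bp <- Zp -> Ft
  P8: Cp <- Bp -> Ft
Condition 1 (no descendant of Cp in the set): holds — descendants of Cp are {Ft}; none are in {Zp}.
Condition 2 (every backdoor path blocked by {Zp}):
  P1: blocked at fork node Zp ∈ conditioning set.
  P2: blocked at fork node Zp ∈ conditioning set.
  P3: blocked at fork node Zp ∈ conditioning set.
  P4: blocked at fork node Zp ∈ conditioning set.
  P5: blocked at fork node Zp ∈ conditioning set.
  P6: blocked at fork node Zp ∈ conditioning set.
  P7: blocked at fork node Zp ∈ conditioning set.
  P8: open — no interior node is in the conditioning set.
{Zp} does not satisfy the backdoor criterion.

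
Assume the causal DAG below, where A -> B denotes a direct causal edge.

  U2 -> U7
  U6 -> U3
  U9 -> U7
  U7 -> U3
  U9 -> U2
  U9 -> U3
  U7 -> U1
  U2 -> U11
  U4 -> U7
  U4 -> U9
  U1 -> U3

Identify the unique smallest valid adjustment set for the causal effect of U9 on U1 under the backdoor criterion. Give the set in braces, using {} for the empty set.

Variables eligible for adjustment (non-descendants of U9, excluding U9 and U1): {U4, U6}.
Backdoor paths from U9 to U1:
  P1: U9 <- U4 -> U7 -> U1
  P2: U9 <- U4 -> U7 -> U3 <- U1
The empty set is not sufficient: P1 (U9 <- U4 -> U7 -> U1) has no collider blocking it and no conditioned non-collider, so it is open.
Try {U4}:
  P1: blocked at fork node U4 ∈ conditioning set.
  P2: blocked at fork node U4 ∈ conditioning set.
{U4} contains no descendant of U9 and blocks every backdoor path.
No other singleton works — e.g. {U6} leaves P1 open — so {U4} is the unique smallest valid adjustment set.

{U4}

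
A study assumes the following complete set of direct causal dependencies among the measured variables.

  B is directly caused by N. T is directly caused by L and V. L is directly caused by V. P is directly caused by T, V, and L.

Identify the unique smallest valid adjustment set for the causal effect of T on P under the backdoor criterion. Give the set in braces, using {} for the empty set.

Variables eligible for adjustment (non-descendants of T, excluding T and P): {B, L, N, V}.
Backdoor paths from T to P:
  P1: T <- V -> L -> P
  P2: T <- V -> P
  P3: T <- L <- V -> P
  P4: T <- L -> P
The empty set is not sufficient: P1 (T <- V -> L -> P) has no collider blocking it and no conditioned non-collider, so it is open.
Try {L, V}:
  P1: blocked at fork node V ∈ conditioning set.
  P2: blocked at fork node V ∈ conditioning set.
  P3: blocked at chain node L ∈ conditioning set.
  P4: blocked at fork node L ∈ conditioning set.
{L, V} contains no descendant of T and blocks every backdoor path.
Every element of {L, V} is needed (dropping L leaves P4 open; dropping V leaves P2 open), so no proper subset is valid.
Among all size-2 subsets of the eligible variables, only {L, V} blocks every backdoor path, so it is the unique smallest valid adjustment set.

{L, V}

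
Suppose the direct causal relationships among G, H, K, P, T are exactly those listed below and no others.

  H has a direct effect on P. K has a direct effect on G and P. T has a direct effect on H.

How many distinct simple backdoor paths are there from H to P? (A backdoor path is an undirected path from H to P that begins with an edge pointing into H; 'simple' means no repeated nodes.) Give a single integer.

0

A backdoor path from H to P is any simple undirected path whose first edge points into H (i.e. leaves H via a parent).
Parents of H: {T}.
No simple path from any parent of H reaches P without revisiting H, so there are no backdoor paths.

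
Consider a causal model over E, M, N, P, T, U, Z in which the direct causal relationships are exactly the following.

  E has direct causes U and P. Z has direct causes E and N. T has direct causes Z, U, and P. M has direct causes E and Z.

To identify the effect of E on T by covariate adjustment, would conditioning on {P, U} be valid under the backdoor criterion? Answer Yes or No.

Yes

Backdoor paths from E to T (paths whose first edge points into E):
  P1: E <- U -> T
  P2: E <- P -> T
Condition 1 (no descendant of E in the set): holds — descendants of E are {M, T, Z}; none are in {P, U}.
Condition 2 (every backdoor path blocked by {P, U}):
  P1: blocked at fork node U ∈ conditioning set.
  P2: blocked at fork node P ∈ conditioning set.
{P, U} satisfies the backdoor criterion.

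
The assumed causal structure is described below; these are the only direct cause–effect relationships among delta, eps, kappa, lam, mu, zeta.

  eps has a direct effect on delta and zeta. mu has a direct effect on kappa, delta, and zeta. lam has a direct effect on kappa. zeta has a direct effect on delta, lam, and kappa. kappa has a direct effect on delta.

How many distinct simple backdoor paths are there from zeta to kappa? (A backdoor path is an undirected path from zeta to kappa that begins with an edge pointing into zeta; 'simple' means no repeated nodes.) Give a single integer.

4

A backdoor path from zeta to kappa is any simple undirected path whose first edge points into zeta (i.e. leaves zeta via a parent).
Parents of zeta: {eps, mu}.
Enumerating:
  P1: zeta <- eps -> delta <- mu -> kappa
  P2: zeta <- eps -> delta <- kappa
  P3: zeta <- mu -> kappa
  P4: zeta <- mu -> delta <- kappa
That exhausts the simple backdoor paths. Count: 4.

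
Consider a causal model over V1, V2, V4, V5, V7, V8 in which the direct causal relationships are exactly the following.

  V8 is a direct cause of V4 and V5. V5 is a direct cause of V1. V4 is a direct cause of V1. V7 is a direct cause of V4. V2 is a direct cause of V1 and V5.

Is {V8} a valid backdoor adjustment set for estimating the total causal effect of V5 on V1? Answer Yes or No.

No

Backdoor paths from V5 to V1 (paths whose first edge points into V5):
  P1: V5 <- V8 -> V4 -> V1
  P2: V5 <- V2 -> V1
Condition 1 (no descendant of V5 in the set): holds — descendants of V5 are {V1}; none are in {V8}.
Condition 2 (every backdoor path blocked by {V8}):
  P1: blocked at fork node V8 ∈ conditioning set.
  P2: open — no interior node is in the conditioning set.
{V8} does not satisfy the backdoor criterion.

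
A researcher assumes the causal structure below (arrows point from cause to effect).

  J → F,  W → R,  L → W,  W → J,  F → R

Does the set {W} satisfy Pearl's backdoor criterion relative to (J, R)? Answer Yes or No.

Yes

Backdoor paths from J to R (paths whose first edge points into J):
  P1: J <- W -> R
Condition 1 (no descendant of J in the set): holds — descendants of J are {F, R}; none are in {W}.
Condition 2 (every backdoor path blocked by {W}):
  P1: blocked at fork node W ∈ conditioning set.
{W} satisfies the backdoor criterion.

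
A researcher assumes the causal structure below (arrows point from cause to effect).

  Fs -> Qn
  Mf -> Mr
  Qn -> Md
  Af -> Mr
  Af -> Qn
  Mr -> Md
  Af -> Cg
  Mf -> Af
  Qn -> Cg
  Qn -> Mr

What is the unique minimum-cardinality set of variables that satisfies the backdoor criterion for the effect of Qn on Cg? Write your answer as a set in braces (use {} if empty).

Variables eligible for adjustment (non-descendants of Qn, excluding Qn and Cg): {Af, Fs, Mf}.
Backdoor paths from Qn to Cg:
  P1: Qn <- Af -> Cg
The empty set is not sufficient: P1 (Qn <- Af -> Cg) has no collider blocking it and no conditioned non-collider, so it is open.
Try {Af}:
  P1: blocked at fork node Af ∈ conditioning set.
{Af} contains no descendant of Qn and blocks every backdoor path.
No other singleton works — e.g. {Fs} leaves P1 open — so {Af} is the unique smallest valid adjustment set.

{Af}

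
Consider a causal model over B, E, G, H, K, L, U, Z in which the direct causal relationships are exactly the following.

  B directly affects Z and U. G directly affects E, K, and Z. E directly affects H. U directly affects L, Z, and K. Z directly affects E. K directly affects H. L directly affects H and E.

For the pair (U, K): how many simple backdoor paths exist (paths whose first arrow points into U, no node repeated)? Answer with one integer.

A backdoor path from U to K is any simple undirected path whose first edge points into U (i.e. leaves U via a parent).
Parents of U: {B}.
Enumerating:
  P1: U <- B -> Z <- G -> E <- L -> H <- K
  P2: U <- B -> Z <- G -> E -> H <- K
  P3: U <- B -> Z <- G -> K
  P4: U <- B -> Z -> E <- G -> K
  P5: U <- B -> Z -> E <- L -> H <- K
  P6: U <- B -> Z -> E -> H <- K
That exhausts the simple backdoor paths. Count: 6.

6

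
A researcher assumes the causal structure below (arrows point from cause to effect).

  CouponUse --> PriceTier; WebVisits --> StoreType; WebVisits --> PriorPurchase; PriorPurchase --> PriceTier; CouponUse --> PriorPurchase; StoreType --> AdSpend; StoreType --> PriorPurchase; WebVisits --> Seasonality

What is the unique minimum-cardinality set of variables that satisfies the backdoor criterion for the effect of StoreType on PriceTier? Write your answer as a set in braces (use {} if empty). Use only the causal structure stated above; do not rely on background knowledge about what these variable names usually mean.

Variables eligible for adjustment (non-descendants of StoreType, excluding StoreType and PriceTier): {CouponUse, Seasonality, WebVisits}.
Backdoor paths from StoreType to PriceTier:
  P1: StoreType <- WebVisits -> PriorPurchase <- CouponUse -> PriceTier
  P2: StoreType <- WebVisits -> PriorPurchase -> PriceTier
The empty set is not sufficient: P2 (StoreType <- WebVisits -> PriorPurchase -> PriceTier) has no collider blocking it and no conditioned non-collider, so it is open.
Try {WebVisits}:
  P1: blocked at fork node WebVisits ∈ conditioning set.
  P2: blocked at fork node WebVisits ∈ conditioning set.
{WebVisits} contains no descendant of StoreType and blocks every backdoor path.
No other singleton works — e.g. {CouponUse} leaves P2 open — so {WebVisits} is the unique smallest valid adjustment set.

{WebVisits}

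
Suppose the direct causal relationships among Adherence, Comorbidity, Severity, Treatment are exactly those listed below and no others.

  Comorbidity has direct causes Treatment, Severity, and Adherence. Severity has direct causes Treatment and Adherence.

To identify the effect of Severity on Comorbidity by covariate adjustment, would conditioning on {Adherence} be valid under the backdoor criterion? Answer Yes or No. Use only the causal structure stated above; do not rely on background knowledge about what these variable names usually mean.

Backdoor paths from Severity to Comorbidity (paths whose first edge points into Severity):
  P1: Severity <- Treatment -> Comorbidity
  P2: Severity <- Adherence -> Comorbidity
Condition 1 (no descendant of Severity in the set): holds — descendants of Severity are {Comorbidity}; none are in {Adherence}.
Condition 2 (every backdoor path blocked by {Adherence}):
  P1: open — no interior node is in the conditioning set.
  P2: blocked at fork node Adherence ∈ conditioning set.
{Adherence} does not satisfy the backdoor criterion.

No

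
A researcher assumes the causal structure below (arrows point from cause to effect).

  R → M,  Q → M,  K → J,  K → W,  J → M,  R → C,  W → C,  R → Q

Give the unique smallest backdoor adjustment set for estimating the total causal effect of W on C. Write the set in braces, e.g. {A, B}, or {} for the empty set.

{}

Variables eligible for adjustment (non-descendants of W, excluding W and C): {J, K, M, Q, R}.
Backdoor paths from W to C:
  P1: W <- K -> J -> M <- R -> C
  P2: W <- K -> J -> M <- Q <- R -> C
Each backdoor path contains an unconditioned collider, so every path is already blocked with the empty conditioning set:
  P1: blocked at collider M (neither it nor any descendant is in the conditioning set).
  P2: blocked at collider M (neither it nor any descendant is in the conditioning set).
The empty set is therefore the unique smallest valid set.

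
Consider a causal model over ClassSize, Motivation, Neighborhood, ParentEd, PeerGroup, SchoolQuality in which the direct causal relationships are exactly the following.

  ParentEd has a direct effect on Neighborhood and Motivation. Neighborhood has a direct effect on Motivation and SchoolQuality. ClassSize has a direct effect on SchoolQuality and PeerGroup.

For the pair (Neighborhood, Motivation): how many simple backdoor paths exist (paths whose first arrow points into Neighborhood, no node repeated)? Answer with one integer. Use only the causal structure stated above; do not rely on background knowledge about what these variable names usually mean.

1

A backdoor path from Neighborhood to Motivation is any simple undirected path whose first edge points into Neighborhood (i.e. leaves Neighborhood via a parent).
Parents of Neighborhood: {ParentEd}.
Enumerating:
  P1: Neighborhood <- ParentEd -> Motivation
That exhausts the simple backdoor paths. Count: 1.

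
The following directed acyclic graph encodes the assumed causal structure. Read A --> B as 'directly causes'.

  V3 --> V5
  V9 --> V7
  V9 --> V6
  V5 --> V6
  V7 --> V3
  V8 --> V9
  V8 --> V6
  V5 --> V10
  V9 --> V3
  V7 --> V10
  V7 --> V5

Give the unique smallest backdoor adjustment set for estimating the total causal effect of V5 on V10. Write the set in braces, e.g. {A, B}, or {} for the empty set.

{V7}

Variables eligible for adjustment (non-descendants of V5, excluding V5 and V10): {V3, V7, V8, V9}.
Backdoor paths from V5 to V10:
  P1: V5 <- V7 -> V10
  P2: V5 <- V3 <- V9 -> V7 -> V10
  P3: V5 <- V3 <- V7 -> V10
The empty set is not sufficient: P1 (V5 <- V7 -> V10) has no collider blocking it and no conditioned non-collider, so it is open.
Try {V7}:
  P1: blocked at fork node V7 ∈ conditioning set.
  P2: blocked at chain node V7 ∈ conditioning set.
  P3: blocked at fork node V7 ∈ conditioning set.
{V7} contains no descendant of V5 and blocks every backdoor path.
No other singleton works — e.g. {V8} leaves P1 open — so {V7} is the unique smallest valid adjustment set.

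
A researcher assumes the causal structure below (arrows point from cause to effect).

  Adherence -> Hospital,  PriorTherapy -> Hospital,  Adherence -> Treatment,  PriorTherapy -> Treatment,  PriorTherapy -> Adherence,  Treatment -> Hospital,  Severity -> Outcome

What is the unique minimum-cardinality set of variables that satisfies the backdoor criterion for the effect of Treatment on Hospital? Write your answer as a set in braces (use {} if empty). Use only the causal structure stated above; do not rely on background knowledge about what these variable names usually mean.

{Adherence, PriorTherapy}

Variables eligible for adjustment (non-descendants of Treatment, excluding Treatment and Hospital): {Adherence, Outcome, PriorTherapy, Severity}.
Backdoor paths from Treatment to Hospital:
  P1: Treatment <- PriorTherapy -> Adherence -> Hospital
  P2: Treatment <- PriorTherapy -> Hospital
  P3: Treatment <- Adherence <- PriorTherapy -> Hospital
  P4: Treatment <- Adherence -> Hospital
The empty set is not sufficient: P1 (Treatment <- PriorTherapy -> Adherence -> Hospital) has no collider blocking it and no conditioned non-collider, so it is open.
Try {Adherence, PriorTherapy}:
  P1: blocked at fork node PriorTherapy ∈ conditioning set.
  P2: blocked at fork node PriorTherapy ∈ conditioning set.
  P3: blocked at chain node Adherence ∈ conditioning set.
  P4: blocked at fork node Adherence ∈ conditioning set.
{Adherence, PriorTherapy} contains no descendant of Treatment and blocks every backdoor path.
Every element of {Adherence, PriorTherapy} is needed (dropping Adherence leaves P4 open; dropping PriorTherapy leaves P2 open), so no proper subset is valid.
Among all size-2 subsets of the eligible variables, only {Adherence, PriorTherapy} blocks every backdoor path, so it is the unique smallest valid adjustment set.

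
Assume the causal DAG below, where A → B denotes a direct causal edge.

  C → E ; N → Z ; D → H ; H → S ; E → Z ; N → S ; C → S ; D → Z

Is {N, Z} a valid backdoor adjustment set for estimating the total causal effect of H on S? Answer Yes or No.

Backdoor paths from H to S (paths whose first edge points into H):
  P1: H <- D -> Z <- N -> S
  P2: H <- D -> Z <- E <- C -> S
Condition 1 (no descendant of H in the set): holds — descendants of H are {S}; none are in {N, Z}.
Condition 2 (every backdoor path blocked by {N, Z}):
  P1: blocked at fork node N ∈ conditioning set.
  P2: open — collider(s) Z are conditioned on (or have a conditioned descendant) and no non-collider on the path is in the set.
{N, Z} does not satisfy the backdoor criterion.

No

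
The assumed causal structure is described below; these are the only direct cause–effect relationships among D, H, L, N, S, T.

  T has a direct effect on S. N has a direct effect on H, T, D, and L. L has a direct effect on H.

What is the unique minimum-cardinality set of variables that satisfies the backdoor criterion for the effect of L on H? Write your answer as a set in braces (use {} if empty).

Variables eligible for adjustment (non-descendants of L, excluding L and H): {D, N, S, T}.
Backdoor paths from L to H:
  P1: L <- N -> H
The empty set is not sufficient: P1 (L <- N -> H) has no collider blocking it and no conditioned non-collider, so it is open.
Try {N}:
  P1: blocked at fork node N ∈ conditioning set.
{N} contains no descendant of L and blocks every backdoor path.
No other singleton works — e.g. {D} leaves P1 open — so {N} is the unique smallest valid adjustment set.

{N}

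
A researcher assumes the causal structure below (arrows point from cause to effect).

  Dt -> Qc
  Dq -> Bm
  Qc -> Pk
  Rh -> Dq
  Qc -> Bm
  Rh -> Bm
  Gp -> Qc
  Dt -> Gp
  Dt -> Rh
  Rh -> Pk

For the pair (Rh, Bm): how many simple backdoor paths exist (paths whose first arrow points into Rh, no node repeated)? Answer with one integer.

2

A backdoor path from Rh to Bm is any simple undirected path whose first edge points into Rh (i.e. leaves Rh via a parent).
Parents of Rh: {Dt}.
Enumerating:
  P1: Rh <- Dt -> Gp -> Qc -> Bm
  P2: Rh <- Dt -> Qc -> Bm
That exhausts the simple backdoor paths. Count: 2.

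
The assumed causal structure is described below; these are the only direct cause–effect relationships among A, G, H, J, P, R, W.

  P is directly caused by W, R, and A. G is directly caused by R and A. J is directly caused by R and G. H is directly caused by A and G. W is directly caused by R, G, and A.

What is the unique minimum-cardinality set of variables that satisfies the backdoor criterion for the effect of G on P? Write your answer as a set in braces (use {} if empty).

{A, R}

Variables eligible for adjustment (non-descendants of G, excluding G and P): {A, R}.
Backdoor paths from G to P:
  P1: G <- R -> W <- A -> P
  P2: G <- R -> W -> P
  P3: G <- R -> P
  P4: G <- A -> W <- R -> P
  P5: G <- A -> W -> P
  P6: G <- A -> P
The empty set is not sufficient: P2 (G <- R -> W -> P) has no collider blocking it and no conditioned non-collider, so it is open.
Try {A, R}:
  P1: blocked at fork node R ∈ conditioning set.
  P2: blocked at fork node R ∈ conditioning set.
  P3: blocked at fork node R ∈ conditioning set.
  P4: blocked at fork node A ∈ conditioning set.
  P5: blocked at fork node A ∈ conditioning set.
  P6: blocked at fork node A ∈ conditioning set.
{A, R} contains no descendant of G and blocks every backdoor path.
Every element of {A, R} is needed (dropping A leaves P5 open; dropping R leaves P2 open), so no proper subset is valid.
Among all size-2 subsets of the eligible variables, only {A, R} blocks every backdoor path, so it is the unique smallest valid adjustment set.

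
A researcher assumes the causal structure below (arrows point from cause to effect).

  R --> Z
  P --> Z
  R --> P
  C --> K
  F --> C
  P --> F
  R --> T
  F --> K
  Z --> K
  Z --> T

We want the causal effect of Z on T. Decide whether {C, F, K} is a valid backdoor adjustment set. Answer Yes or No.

No

Backdoor paths from Z to T (paths whose first edge points into Z):
  P1: Z <- R -> T
  P2: Z <- P <- R -> T
Condition 1 (no descendant of Z in the set): FAILS — K is a descendant of Z.
Condition 2 (every backdoor path blocked by {C, F, K}):
  P1: open — no interior node is in the conditioning set.
  P2: open — no interior node is in the conditioning set.
{C, F, K} does not satisfy the backdoor criterion.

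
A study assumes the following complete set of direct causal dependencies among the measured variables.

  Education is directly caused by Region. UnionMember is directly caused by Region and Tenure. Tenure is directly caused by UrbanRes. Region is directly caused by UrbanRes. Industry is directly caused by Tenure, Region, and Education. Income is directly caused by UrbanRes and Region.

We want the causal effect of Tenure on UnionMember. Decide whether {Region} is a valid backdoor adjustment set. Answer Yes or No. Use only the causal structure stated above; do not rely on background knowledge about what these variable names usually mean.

Yes

Backdoor paths from Tenure to UnionMember (paths whose first edge points into Tenure):
  P1: Tenure <- UrbanRes -> Region -> UnionMember
  P2: Tenure <- UrbanRes -> Income <- Region -> UnionMember
Condition 1 (no descendant of Tenure in the set): holds — descendants of Tenure are {Industry, UnionMember}; none are in {Region}.
Condition 2 (every backdoor path blocked by {Region}):
  P1: blocked at chain node Region ∈ conditioning set.
  P2: blocked at collider Income (neither it nor any descendant is in the conditioning set).
{Region} satisfies the backdoor criterion.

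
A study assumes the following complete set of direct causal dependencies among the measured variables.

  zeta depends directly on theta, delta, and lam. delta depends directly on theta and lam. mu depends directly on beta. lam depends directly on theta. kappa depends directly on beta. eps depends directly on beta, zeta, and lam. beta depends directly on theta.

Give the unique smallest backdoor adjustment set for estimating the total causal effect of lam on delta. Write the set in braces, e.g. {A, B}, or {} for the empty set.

Variables eligible for adjustment (non-descendants of lam, excluding lam and delta): {beta, kappa, mu, theta}.
Backdoor paths from lam to delta:
  P1: lam <- theta -> delta
  P2: lam <- theta -> beta -> eps <- zeta <- delta
  P3: lam <- theta -> zeta <- delta
The empty set is not sufficient: P1 (lam <- theta -> delta) has no collider blocking it and no conditioned non-collider, so it is open.
Try {theta}:
  P1: blocked at fork node theta ∈ conditioning set.
  P2: blocked at fork node theta ∈ conditioning set.
  P3: blocked at fork node theta ∈ conditioning set.
{theta} contains no descendant of lam and blocks every backdoor path.
No other singleton works — e.g. {beta} leaves P1 open — so {theta} is the unique smallest valid adjustment set.

{theta}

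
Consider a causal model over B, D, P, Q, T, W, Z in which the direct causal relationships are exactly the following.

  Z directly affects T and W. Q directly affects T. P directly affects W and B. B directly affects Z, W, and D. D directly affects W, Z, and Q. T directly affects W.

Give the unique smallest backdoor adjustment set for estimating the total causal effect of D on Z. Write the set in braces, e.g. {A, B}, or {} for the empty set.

{B}

Variables eligible for adjustment (non-descendants of D, excluding D and Z): {B, P}.
Backdoor paths from D to Z:
  P1: D <- B <- P -> W <- Z
  P2: D <- B <- P -> W <- T <- Z
  P3: D <- B -> Z
  P4: D <- B -> W <- Z
  P5: D <- B -> W <- T <- Z
The empty set is not sufficient: P3 (D <- B -> Z) has no collider blocking it and no conditioned non-collider, so it is open.
Try {B}:
  P1: blocked at chain node B ∈ conditioning set.
  P2: blocked at chain node B ∈ conditioning set.
  P3: blocked at fork node B ∈ conditioning set.
  P4: blocked at fork node B ∈ conditioning set.
  P5: blocked at fork node B ∈ conditioning set.
{B} contains no descendant of D and blocks every backdoor path.
No other singleton works — e.g. {P} leaves P3 open — so {B} is the unique smallest valid adjustment set.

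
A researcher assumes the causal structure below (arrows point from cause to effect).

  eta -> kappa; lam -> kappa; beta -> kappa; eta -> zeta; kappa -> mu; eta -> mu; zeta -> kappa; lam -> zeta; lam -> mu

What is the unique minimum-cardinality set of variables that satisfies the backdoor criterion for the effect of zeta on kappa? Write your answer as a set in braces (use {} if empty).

{eta, lam}

Variables eligible for adjustment (non-descendants of zeta, excluding zeta and kappa): {beta, eta, lam}.
Backdoor paths from zeta to kappa:
  P1: zeta <- eta -> kappa
  P2: zeta <- eta -> mu <- lam -> kappa
  P3: zeta <- eta -> mu <- kappa
  P4: zeta <- lam -> kappa
  P5: zeta <- lam -> mu <- eta -> kappa
  P6: zeta <- lam -> mu <- kappa
The empty set is not sufficient: P1 (zeta <- eta -> kappa) has no collider blocking it and no conditioned non-collider, so it is open.
Try {eta, lam}:
  P1: blocked at fork node eta ∈ conditioning set.
  P2: blocked at fork node eta ∈ conditioning set.
  P3: blocked at fork node eta ∈ conditioning set.
  P4: blocked at fork node lam ∈ conditioning set.
  P5: blocked at fork node lam ∈ conditioning set.
  P6: blocked at fork node lam ∈ conditioning set.
{eta, lam} contains no descendant of zeta and blocks every backdoor path.
Every element of {eta, lam} is needed (dropping eta leaves P1 open; dropping lam leaves P4 open), so no proper subset is valid.
Among all size-2 subsets of the eligible variables, only {eta, lam} blocks every backdoor path, so it is the unique smallest valid adjustment set.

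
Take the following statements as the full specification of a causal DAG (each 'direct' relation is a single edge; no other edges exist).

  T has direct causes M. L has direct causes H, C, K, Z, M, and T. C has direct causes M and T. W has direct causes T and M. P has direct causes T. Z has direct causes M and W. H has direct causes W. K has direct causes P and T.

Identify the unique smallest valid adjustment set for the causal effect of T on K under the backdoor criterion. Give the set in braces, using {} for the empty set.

{}

Variables eligible for adjustment (non-descendants of T, excluding T and K): {M}.
Backdoor paths from T to K:
  P1: T <- M -> W -> Z -> L <- K
  P2: T <- M -> W -> H -> L <- K
  P3: T <- M -> Z <- W -> H -> L <- K
  P4: T <- M -> Z -> L <- K
  P5: T <- M -> C -> L <- K
  P6: T <- M -> L <- K
Each backdoor path contains an unconditioned collider, so every path is already blocked with the empty conditioning set:
  P1: blocked at collider L (neither it nor any descendant is in the conditioning set).
  P2: blocked at collider L (neither it nor any descendant is in the conditioning set).
  P3: blocked at collider Z (neither it nor any descendant is in the conditioning set).
  P4: blocked at collider L (neither it nor any descendant is in the conditioning set).
  P5: blocked at collider L (neither it nor any descendant is in the conditioning set).
  P6: blocked at collider L (neither it nor any descendant is in the conditioning set).
The empty set is therefore the unique smallest valid set.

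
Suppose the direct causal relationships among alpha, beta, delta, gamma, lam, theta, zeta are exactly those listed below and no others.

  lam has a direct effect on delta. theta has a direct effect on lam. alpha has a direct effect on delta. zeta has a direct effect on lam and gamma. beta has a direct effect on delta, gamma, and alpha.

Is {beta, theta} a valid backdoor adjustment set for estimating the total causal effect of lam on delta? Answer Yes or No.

Yes

Backdoor paths from lam to delta (paths whose first edge points into lam):
  P1: lam <- zeta -> gamma <- beta -> alpha -> delta
  P2: lam <- zeta -> gamma <- beta -> delta
Condition 1 (no descendant of lam in the set): holds — descendants of lam are {delta}; none are in {beta, theta}.
Condition 2 (every backdoor path blocked by {beta, theta}):
  P1: blocked at collider gamma (neither it nor any descendant is in the conditioning set).
  P2: blocked at collider gamma (neither it nor any descendant is in the conditioning set).
{beta, theta} satisfies the backdoor criterion.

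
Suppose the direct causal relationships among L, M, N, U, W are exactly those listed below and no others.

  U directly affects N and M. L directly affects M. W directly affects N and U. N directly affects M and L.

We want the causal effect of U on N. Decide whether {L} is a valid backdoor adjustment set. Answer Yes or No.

Backdoor paths from U to N (paths whose first edge points into U):
  P1: U <- W -> N
Condition 1 (no descendant of U in the set): FAILS — L is a descendant of U.
Condition 2 (every backdoor path blocked by {L}):
  P1: open — no interior node is in the conditioning set.
{L} does not satisfy the backdoor criterion.

No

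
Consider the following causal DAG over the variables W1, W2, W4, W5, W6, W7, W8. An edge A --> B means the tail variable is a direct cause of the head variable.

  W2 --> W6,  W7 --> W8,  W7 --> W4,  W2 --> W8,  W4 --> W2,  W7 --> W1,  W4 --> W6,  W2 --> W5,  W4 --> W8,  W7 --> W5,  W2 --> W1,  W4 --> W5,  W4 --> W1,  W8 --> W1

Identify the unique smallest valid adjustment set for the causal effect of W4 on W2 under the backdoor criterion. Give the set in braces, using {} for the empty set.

Variables eligible for adjustment (non-descendants of W4, excluding W4 and W2): {W7}.
Backdoor paths from W4 to W2:
  P1: W4 <- W7 -> W8 <- W2
  P2: W4 <- W7 -> W8 -> W1 <- W2
  P3: W4 <- W7 -> W5 <- W2
  P4: W4 <- W7 -> W1 <- W2
  P5: W4 <- W7 -> W1 <- W8 <- W2
Each backdoor path contains an unconditioned collider, so every path is already blocked with the empty conditioning set:
  P1: blocked at collider W8 (neither it nor any descendant is in the conditioning set).
  P2: blocked at collider W1 (neither it nor any descendant is in the conditioning set).
  P3: blocked at collider W5 (neither it nor any descendant is in the conditioning set).
  P4: blocked at collider W1 (neither it nor any descendant is in the conditioning set).
  P5: blocked at collider W1 (neither it nor any descendant is in the conditioning set).
The empty set is therefore the unique smallest valid set.

{}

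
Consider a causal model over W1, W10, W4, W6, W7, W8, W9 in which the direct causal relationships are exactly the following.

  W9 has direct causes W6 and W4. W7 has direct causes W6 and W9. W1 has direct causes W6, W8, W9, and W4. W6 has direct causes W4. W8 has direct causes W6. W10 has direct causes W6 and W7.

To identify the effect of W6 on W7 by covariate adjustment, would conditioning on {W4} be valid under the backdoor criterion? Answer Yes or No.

Backdoor paths from W6 to W7 (paths whose first edge points into W6):
  P1: W6 <- W4 -> W9 -> W7
  P2: W6 <- W4 -> W1 <- W9 -> W7
Condition 1 (no descendant of W6 in the set): holds — descendants of W6 are {W1, W10, W7, W8, W9}; none are in {W4}.
Condition 2 (every backdoor path blocked by {W4}):
  P1: blocked at fork node W4 ∈ conditioning set.
  P2: blocked at fork node W4 ∈ conditioning set.
{W4} satisfies the backdoor criterion.

Yes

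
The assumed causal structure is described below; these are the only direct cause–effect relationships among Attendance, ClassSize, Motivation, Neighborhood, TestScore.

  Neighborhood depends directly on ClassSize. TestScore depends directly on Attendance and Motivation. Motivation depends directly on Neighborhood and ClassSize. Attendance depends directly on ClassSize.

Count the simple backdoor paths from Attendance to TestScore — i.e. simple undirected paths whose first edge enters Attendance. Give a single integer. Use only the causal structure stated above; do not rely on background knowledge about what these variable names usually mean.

A backdoor path from Attendance to TestScore is any simple undirected path whose first edge points into Attendance (i.e. leaves Attendance via a parent).
Parents of Attendance: {ClassSize}.
Enumerating:
  P1: Attendance <- ClassSize -> Neighborhood -> Motivation -> TestScore
  P2: Attendance <- ClassSize -> Motivation -> TestScore
That exhausts the simple backdoor paths. Count: 2.

2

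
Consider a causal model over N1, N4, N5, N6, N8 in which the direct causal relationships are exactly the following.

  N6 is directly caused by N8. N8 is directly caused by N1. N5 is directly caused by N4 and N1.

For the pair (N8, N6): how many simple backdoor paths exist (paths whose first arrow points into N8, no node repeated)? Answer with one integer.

0

A backdoor path from N8 to N6 is any simple undirected path whose first edge points into N8 (i.e. leaves N8 via a parent).
Parents of N8: {N1}.
No simple path from any parent of N8 reaches N6 without revisiting N8, so there are no backdoor paths.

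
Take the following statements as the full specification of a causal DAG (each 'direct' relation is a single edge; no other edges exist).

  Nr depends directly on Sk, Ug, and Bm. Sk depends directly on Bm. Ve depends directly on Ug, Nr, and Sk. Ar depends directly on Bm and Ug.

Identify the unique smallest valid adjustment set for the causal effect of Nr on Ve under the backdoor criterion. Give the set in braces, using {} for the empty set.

{Sk, Ug}

Variables eligible for adjustment (non-descendants of Nr, excluding Nr and Ve): {Ar, Bm, Sk, Ug}.
Backdoor paths from Nr to Ve:
  P1: Nr <- Bm -> Ar <- Ug -> Ve
  P2: Nr <- Bm -> Sk -> Ve
  P3: Nr <- Ug -> Ar <- Bm -> Sk -> Ve
  P4: Nr <- Ug -> Ve
  P5: Nr <- Sk <- Bm -> Ar <- Ug -> Ve
  P6: Nr <- Sk -> Ve
The empty set is not sufficient: P2 (Nr <- Bm -> Sk -> Ve) has no collider blocking it and no conditioned non-collider, so it is open.
Try {Sk, Ug}:
  P1: blocked at collider Ar (neither it nor any descendant is in the conditioning set).
  P2: blocked at chain node Sk ∈ conditioning set.
  P3: blocked at fork node Ug ∈ conditioning set.
  P4: blocked at fork node Ug ∈ conditioning set.
  P5: blocked at chain node Sk ∈ conditioning set.
  P6: blocked at fork node Sk ∈ conditioning set.
{Sk, Ug} contains no descendant of Nr and blocks every backdoor path.
Every element of {Sk, Ug} is needed (dropping Sk leaves P2 open; dropping Ug leaves P4 open), so no proper subset is valid.
Among all size-2 subsets of the eligible variables, only {Sk, Ug} blocks every backdoor path, so it is the unique smallest valid adjustment set.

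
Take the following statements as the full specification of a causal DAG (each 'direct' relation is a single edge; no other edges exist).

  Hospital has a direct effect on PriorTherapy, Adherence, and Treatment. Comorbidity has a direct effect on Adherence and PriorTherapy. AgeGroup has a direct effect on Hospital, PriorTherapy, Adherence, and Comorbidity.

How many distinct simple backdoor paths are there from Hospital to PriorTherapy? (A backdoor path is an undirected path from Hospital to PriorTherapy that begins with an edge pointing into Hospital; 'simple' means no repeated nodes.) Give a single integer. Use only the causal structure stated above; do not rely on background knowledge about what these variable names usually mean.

A backdoor path from Hospital to PriorTherapy is any simple undirected path whose first edge points into Hospital (i.e. leaves Hospital via a parent).
Parents of Hospital: {AgeGroup}.
Enumerating:
  P1: Hospital <- AgeGroup -> Comorbidity -> PriorTherapy
  P2: Hospital <- AgeGroup -> PriorTherapy
  P3: Hospital <- AgeGroup -> Adherence <- Comorbidity -> PriorTherapy
That exhausts the simple backdoor paths. Count: 3.

3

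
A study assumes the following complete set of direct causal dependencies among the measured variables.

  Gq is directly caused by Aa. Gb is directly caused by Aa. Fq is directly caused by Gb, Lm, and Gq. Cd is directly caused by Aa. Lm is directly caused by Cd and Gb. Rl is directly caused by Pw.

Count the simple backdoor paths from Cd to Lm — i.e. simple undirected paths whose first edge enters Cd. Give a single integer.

A backdoor path from Cd to Lm is any simple undirected path whose first edge points into Cd (i.e. leaves Cd via a parent).
Parents of Cd: {Aa}.
Enumerating:
  P1: Cd <- Aa -> Gb -> Lm
  P2: Cd <- Aa -> Gb -> Fq <- Lm
  P3: Cd <- Aa -> Gq -> Fq <- Gb -> Lm
  P4: Cd <- Aa -> Gq -> Fq <- Lm
That exhausts the simple backdoor paths. Count: 4.

4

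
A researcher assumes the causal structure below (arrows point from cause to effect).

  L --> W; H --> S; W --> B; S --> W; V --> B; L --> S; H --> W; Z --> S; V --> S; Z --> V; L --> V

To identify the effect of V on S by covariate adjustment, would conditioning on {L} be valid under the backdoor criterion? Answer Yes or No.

No

Backdoor paths from V to S (paths whose first edge points into V):
  P1: V <- L -> S
  P2: V <- L -> W <- H -> S
  P3: V <- L -> W <- S
  P4: V <- Z -> S
Condition 1 (no descendant of V in the set): holds — descendants of V are {B, S, W}; none are in {L}.
Condition 2 (every backdoor path blocked by {L}):
  P1: blocked at fork node L ∈ conditioning set.
  P2: blocked at fork node L ∈ conditioning set.
  P3: blocked at fork node L ∈ conditioning set.
  P4: open — no interior node is in the conditioning set.
{L} does not satisfy the backdoor criterion.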